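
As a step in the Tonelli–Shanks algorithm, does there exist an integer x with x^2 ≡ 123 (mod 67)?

yes

Reduce the numerator: 123 ≡ 56 (mod 67), so (123/67) = (56/67).
Factor out 2: 56 = 2^3·7. Since 67 ≡ 3 (mod 8), (2/67) = -1, and (2/67)^3 = -1. Now have -(7/67).
Both 7 ≡ 3 and 67 ≡ 3 (mod 4), so reciprocity gives (7/67) = -(67/7). Reduce: 67 ≡ 4 (mod 7). Now have (4/7).
Factor out 2: 4 = 2^2. Since 7 ≡ 7 (mod 8), (2/7) = +1, and (2/7)^2 = +1. Now have (1/7).
(1/7) = 1. Collecting the sign factors: 1.
The Legendre symbol is 1, so x^2 ≡ 123 (mod 67) has solution.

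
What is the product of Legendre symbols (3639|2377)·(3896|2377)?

By multiplicativity, (3639·3896|2377) = (3639|2377)·(3896|2377).
First factor (3639|2377):
(3639|2377)
  = (1262|2377)    [3639 ≡ 1262 mod 2377]
  = (631|2377)    [2377 ≡ 1 mod 8 ⇒ (2|2377) = +1]
  = (2377|631)    [QR: 2377 ≡ 1 mod 4, sign kept]
  = (484|631)    [2377 ≡ 484 mod 631]
  = (121|631)    [631 ≡ 7 mod 8 ⇒ (2|631)^2 = +1]
  = (631|121)    [QR: 121 ≡ 1 mod 4, sign kept]
  = (26|121)    [631 ≡ 26 mod 121]
  = (13|121)    [121 ≡ 1 mod 8 ⇒ (2|121) = +1]
  = (121|13)    [QR: 13 ≡ 1 mod 4, sign kept]
  = (4|13)    [121 ≡ 4 mod 13]
  = (1|13)    [13 ≡ 5 mod 8 ⇒ (2|13)^2 = +1]
  = 1    [(1|13) = 1]
Second factor (3896|2377):
(3896|2377)
  = (1519|2377)    [3896 ≡ 1519 mod 2377]
  = (2377|1519)    [QR: 2377 ≡ 1 mod 4, sign kept]
  = (858|1519)    [2377 ≡ 858 mod 1519]
  = (429|1519)    [1519 ≡ 7 mod 8 ⇒ (2|1519) = +1]
  = (1519|429)    [QR: 429 ≡ 1 mod 4, sign kept]
  = (232|429)    [1519 ≡ 232 mod 429]
  = -(29|429)    [429 ≡ 5 mod 8 ⇒ (2|429)^3 = -1]
  = -(429|29)    [QR: 29 ≡ 1 mod 4, sign kept]
  = -(23|29)    [429 ≡ 23 mod 29]
  = -(29|23)    [QR: 29 ≡ 1 mod 4, sign kept]
  = -(6|23)    [29 ≡ 6 mod 23]
  = -(3|23)    [23 ≡ 7 mod 8 ⇒ (2|23) = +1]
  = (23|3)    [QR: both ≡ 3 mod 4, sign flips]
  = (2|3)    [23 ≡ 2 mod 3]
  = -(1|3)    [3 ≡ 3 mod 8 ⇒ (2|3) = -1]
  = -1    [(1|3) = 1]
Product: (1)·(-1) = -1.

-1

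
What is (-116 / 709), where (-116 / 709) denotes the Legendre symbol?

1

(-116 / 709)
  = (593 / 709)    [-116 ≡ 593 mod 709]
  = (709 / 593)    [QR: 593 ≡ 1 mod 4, sign kept]
  = (116 / 593)    [709 ≡ 116 mod 593]
  = (29 / 593)    [593 ≡ 1 mod 8 ⇒ (2 / 593)^2 = +1]
  = (593 / 29)    [QR: 29 ≡ 1 mod 4, sign kept]
  = (13 / 29)    [593 ≡ 13 mod 29]
  = (29 / 13)    [QR: 13 ≡ 1 mod 4, sign kept]
  = (3 / 13)    [29 ≡ 3 mod 13]
  = (13 / 3)    [QR: 13 ≡ 1 mod 4, sign kept]
  = (1 / 3)    [13 ≡ 1 mod 3]
  = 1    [(1 / 3) = 1]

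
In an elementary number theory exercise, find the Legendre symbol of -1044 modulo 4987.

Pull out -1: (-1044/4987) = (-1/4987)·(1044/4987). Since 4987 ≡ 3 (mod 4), (-1/4987) = -1. Now have -(1044/4987).
Factor out 2: 1044 = 2^2·261. Since 4987 ≡ 3 (mod 8), (2/4987) = -1, and (2/4987)^2 = +1. Now have -(261/4987).
261 ≡ 1 (mod 4), so quadratic reciprocity gives (261/4987) = (4987/261). Reduce: 4987 ≡ 28 (mod 261). Now have -(28/261).
Factor out 2: 28 = 2^2·7. Since 261 ≡ 5 (mod 8), (2/261) = -1, and (2/261)^2 = +1. Now have -(7/261).
261 ≡ 1 (mod 4), so quadratic reciprocity gives (7/261) = (261/7). Reduce: 261 ≡ 2 (mod 7). Now have -(2/7).
Factor out 2: 2 = 2. Since 7 ≡ 7 (mod 8), (2/7) = +1. Now have -(1/7).
(1/7) = 1. Collecting the sign factors: -1.

-1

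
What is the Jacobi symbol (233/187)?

1

Reduce the numerator: 233 ≡ 46 (mod 187), so (233/187) = (46/187).
Factor out 2: 46 = 2·23. Since 187 ≡ 3 (mod 8), (2/187) = -1. Now have -(23/187).
Both 23 ≡ 3 and 187 ≡ 3 (mod 4), so reciprocity gives (23/187) = -(187/23). Reduce: 187 ≡ 3 (mod 23). Now have (3/23).
Both 3 ≡ 3 and 23 ≡ 3 (mod 4), so reciprocity gives (3/23) = -(23/3). Reduce: 23 ≡ 2 (mod 3). Now have -(2/3).
Factor out 2: 2 = 2. Since 3 ≡ 3 (mod 8), (2/3) = -1. Now have (1/3).
(1/3) = 1. Collecting the sign factors: 1.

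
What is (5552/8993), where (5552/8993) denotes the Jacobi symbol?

(5552/8993)
  = (347/8993)    [8993 ≡ 1 mod 8 ⇒ (2/8993)^4 = +1]
  = (8993/347)    [QR: 8993 ≡ 1 mod 4, sign kept]
  = (318/347)    [8993 ≡ 318 mod 347]
  = -(159/347)    [347 ≡ 3 mod 8 ⇒ (2/347) = -1]
  = (347/159)    [QR: both ≡ 3 mod 4, sign flips]
  = (29/159)    [347 ≡ 29 mod 159]
  = (159/29)    [QR: 29 ≡ 1 mod 4, sign kept]
  = (14/29)    [159 ≡ 14 mod 29]
  = -(7/29)    [29 ≡ 5 mod 8 ⇒ (2/29) = -1]
  = -(29/7)    [QR: 29 ≡ 1 mod 4, sign kept]
  = -(1/7)    [29 ≡ 1 mod 7]
  = -1    [(1/7) = 1]

-1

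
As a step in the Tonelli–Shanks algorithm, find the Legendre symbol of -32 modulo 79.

-1

Pull out -1: (-32|79) = (-1|79)·(32|79). Since 79 ≡ 3 (mod 4), (-1|79) = -1. Now have -(32|79).
Factor out 2: 32 = 2^5. Since 79 ≡ 7 (mod 8), (2|79) = +1, and (2|79)^5 = +1. Now have -(1|79).
(1|79) = 1. Collecting the sign factors: -1.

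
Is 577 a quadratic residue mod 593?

(577/593)
  = (593/577)    [QR: 577 ≡ 1 mod 4, sign kept]
  = (16/577)    [593 ≡ 16 mod 577]
  = (1/577)    [577 ≡ 1 mod 8 ⇒ (2/577)^4 = +1]
  = 1    [(1/577) = 1]
The Legendre symbol is 1, so x^2 ≡ 577 (mod 593) has solution.

yes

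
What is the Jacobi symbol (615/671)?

(615/671)
  = -(671/615)    [QR: both ≡ 3 mod 4, sign flips]
  = -(56/615)    [671 ≡ 56 mod 615]
  = -(7/615)    [615 ≡ 7 mod 8 ⇒ (2/615)^3 = +1]
  = (615/7)    [QR: both ≡ 3 mod 4, sign flips]
  = (6/7)    [615 ≡ 6 mod 7]
  = (3/7)    [7 ≡ 7 mod 8 ⇒ (2/7) = +1]
  = -(7/3)    [QR: both ≡ 3 mod 4, sign flips]
  = -(1/3)    [7 ≡ 1 mod 3]
  = -1    [(1/3) = 1]

-1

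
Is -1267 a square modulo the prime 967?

(-1267|967)
  = (667|967)    [-1267 ≡ 667 mod 967]
  = -(967|667)    [QR: both ≡ 3 mod 4, sign flips]
  = -(300|667)    [967 ≡ 300 mod 667]
  = -(75|667)    [667 ≡ 3 mod 8 ⇒ (2|667)^2 = +1]
  = (667|75)    [QR: both ≡ 3 mod 4, sign flips]
  = (67|75)    [667 ≡ 67 mod 75]
  = -(75|67)    [QR: both ≡ 3 mod 4, sign flips]
  = -(8|67)    [75 ≡ 8 mod 67]
  = (1|67)    [67 ≡ 3 mod 8 ⇒ (2|67)^3 = -1]
  = 1    [(1|67) = 1]
(-1267|967) = 1, and 967 is prime, so -1267 is a quadratic residue mod 967.

yes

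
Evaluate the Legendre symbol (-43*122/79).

By multiplicativity, (-43·122/79) = (-43/79)·(122/79).
First factor (-43/79):
(-43/79)
  = (36/79)    [-43 ≡ 36 mod 79]
  = (9/79)    [79 ≡ 7 mod 8 ⇒ (2/79)^2 = +1]
  = (79/9)    [QR: 9 ≡ 1 mod 4, sign kept]
  = (7/9)    [79 ≡ 7 mod 9]
  = (9/7)    [QR: 9 ≡ 1 mod 4, sign kept]
  = (2/7)    [9 ≡ 2 mod 7]
  = (1/7)    [7 ≡ 7 mod 8 ⇒ (2/7) = +1]
  = 1    [(1/7) = 1]
Second factor (122/79):
(122/79)
  = (43/79)    [122 ≡ 43 mod 79]
  = -(79/43)    [QR: both ≡ 3 mod 4, sign flips]
  = -(36/43)    [79 ≡ 36 mod 43]
  = -(9/43)    [43 ≡ 3 mod 8 ⇒ (2/43)^2 = +1]
  = -(43/9)    [QR: 9 ≡ 1 mod 4, sign kept]
  = -(7/9)    [43 ≡ 7 mod 9]
  = -(9/7)    [QR: 9 ≡ 1 mod 4, sign kept]
  = -(2/7)    [9 ≡ 2 mod 7]
  = -(1/7)    [7 ≡ 7 mod 8 ⇒ (2/7) = +1]
  = -1    [(1/7) = 1]
Product: (1)·(-1) = -1.

-1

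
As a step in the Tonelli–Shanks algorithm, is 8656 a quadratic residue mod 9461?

Factor out 2: 8656 = 2^4·541. Since 9461 ≡ 5 (mod 8), (2/9461) = -1, and (2/9461)^4 = +1. Now have (541/9461).
541 ≡ 1 (mod 4), so quadratic reciprocity gives (541/9461) = (9461/541). Reduce: 9461 ≡ 264 (mod 541). Now have (264/541).
Factor out 2: 264 = 2^3·33. Since 541 ≡ 5 (mod 8), (2/541) = -1, and (2/541)^3 = -1. Now have -(33/541).
33 ≡ 1 (mod 4), so quadratic reciprocity gives (33/541) = (541/33). Reduce: 541 ≡ 13 (mod 33). Now have -(13/33).
13 ≡ 1 (mod 4), so quadratic reciprocity gives (13/33) = (33/13). Reduce: 33 ≡ 7 (mod 13). Now have -(7/13).
13 ≡ 1 (mod 4), so quadratic reciprocity gives (7/13) = (13/7). Reduce: 13 ≡ 6 (mod 7). Now have -(6/7).
Factor out 2: 6 = 2·3. Since 7 ≡ 7 (mod 8), (2/7) = +1. Now have -(3/7).
Both 3 ≡ 3 and 7 ≡ 3 (mod 4), so reciprocity gives (3/7) = -(7/3). Reduce: 7 ≡ 1 (mod 3). Now have (1/3).
(1/3) = 1. Collecting the sign factors: 1.
(8656/9461) = 1, and 9461 is prime, so 8656 is a quadratic residue mod 9461.

yes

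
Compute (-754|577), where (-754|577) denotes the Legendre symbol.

1

Pull out -1: (-754|577) = (-1|577)·(754|577). Since 577 ≡ 1 (mod 4), (-1|577) = +1. Now have (754|577).
Reduce the numerator: 754 ≡ 177 (mod 577), so (754|577) = (177|577).
177 ≡ 1 (mod 4), so quadratic reciprocity gives (177|577) = (577|177). Reduce: 577 ≡ 46 (mod 177). Now have (46|177).
Factor out 2: 46 = 2·23. Since 177 ≡ 1 (mod 8), (2|177) = +1. Now have (23|177).
177 ≡ 1 (mod 4), so quadratic reciprocity gives (23|177) = (177|23). Reduce: 177 ≡ 16 (mod 23). Now have (16|23).
Factor out 2: 16 = 2^4. Since 23 ≡ 7 (mod 8), (2|23) = +1, and (2|23)^4 = +1. Now have (1|23).
(1|23) = 1. Collecting the sign factors: 1.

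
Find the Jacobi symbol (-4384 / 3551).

(-4384 / 3551)
  = -(4384 / 3551)    [3551 ≡ 3 mod 4 ⇒ (-1 / 3551) = -1]
  = -(833 / 3551)    [4384 ≡ 833 mod 3551]
  = -(3551 / 833)    [QR: 833 ≡ 1 mod 4, sign kept]
  = -(219 / 833)    [3551 ≡ 219 mod 833]
  = -(833 / 219)    [QR: 833 ≡ 1 mod 4, sign kept]
  = -(176 / 219)    [833 ≡ 176 mod 219]
  = -(11 / 219)    [219 ≡ 3 mod 8 ⇒ (2 / 219)^4 = +1]
  = (219 / 11)    [QR: both ≡ 3 mod 4, sign flips]
  = (10 / 11)    [219 ≡ 10 mod 11]
  = -(5 / 11)    [11 ≡ 3 mod 8 ⇒ (2 / 11) = -1]
  = -(11 / 5)    [QR: 5 ≡ 1 mod 4, sign kept]
  = -(1 / 5)    [11 ≡ 1 mod 5]
  = -1    [(1 / 5) = 1]

-1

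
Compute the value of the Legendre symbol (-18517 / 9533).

-1

Pull out -1: (-18517 / 9533) = (-1 / 9533)·(18517 / 9533). Since 9533 ≡ 1 (mod 4), (-1 / 9533) = +1. Now have (18517 / 9533).
Reduce the numerator: 18517 ≡ 8984 (mod 9533), so (18517 / 9533) = (8984 / 9533).
Factor out 2: 8984 = 2^3·1123. Since 9533 ≡ 5 (mod 8), (2 / 9533) = -1, and (2 / 9533)^3 = -1. Now have -(1123 / 9533).
9533 ≡ 1 (mod 4), so quadratic reciprocity gives (1123 / 9533) = (9533 / 1123). Reduce: 9533 ≡ 549 (mod 1123). Now have -(549 / 1123).
549 ≡ 1 (mod 4), so quadratic reciprocity gives (549 / 1123) = (1123 / 549). Reduce: 1123 ≡ 25 (mod 549). Now have -(25 / 549).
25 ≡ 1 (mod 4), so quadratic reciprocity gives (25 / 549) = (549 / 25). Reduce: 549 ≡ 24 (mod 25). Now have -(24 / 25).
Factor out 2: 24 = 2^3·3. Since 25 ≡ 1 (mod 8), (2 / 25) = +1, and (2 / 25)^3 = +1. Now have -(3 / 25).
25 ≡ 1 (mod 4), so quadratic reciprocity gives (3 / 25) = (25 / 3). Reduce: 25 ≡ 1 (mod 3). Now have -(1 / 3).
(1 / 3) = 1. Collecting the sign factors: -1.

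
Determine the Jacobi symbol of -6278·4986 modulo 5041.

1

By multiplicativity, (-6278·4986/5041) = (-6278/5041)·(4986/5041).
First factor (-6278/5041):
Pull out -1: (-6278/5041) = (-1/5041)·(6278/5041). Since 5041 ≡ 1 (mod 4), (-1/5041) = +1. Now have (6278/5041).
Reduce the numerator: 6278 ≡ 1237 (mod 5041), so (6278/5041) = (1237/5041).
1237 ≡ 1 (mod 4), so quadratic reciprocity gives (1237/5041) = (5041/1237). Reduce: 5041 ≡ 93 (mod 1237). Now have (93/1237).
93 ≡ 1 (mod 4), so quadratic reciprocity gives (93/1237) = (1237/93). Reduce: 1237 ≡ 28 (mod 93). Now have (28/93).
Factor out 2: 28 = 2^2·7. Since 93 ≡ 5 (mod 8), (2/93) = -1, and (2/93)^2 = +1. Now have (7/93).
93 ≡ 1 (mod 4), so quadratic reciprocity gives (7/93) = (93/7). Reduce: 93 ≡ 2 (mod 7). Now have (2/7).
Factor out 2: 2 = 2. Since 7 ≡ 7 (mod 8), (2/7) = +1. Now have (1/7).
(1/7) = 1. Collecting the sign factors: 1.
Second factor (4986/5041):
Factor out 2: 4986 = 2·2493. Since 5041 ≡ 1 (mod 8), (2/5041) = +1. Now have (2493/5041).
2493 ≡ 1 (mod 4), so quadratic reciprocity gives (2493/5041) = (5041/2493). Reduce: 5041 ≡ 55 (mod 2493). Now have (55/2493).
2493 ≡ 1 (mod 4), so quadratic reciprocity gives (55/2493) = (2493/55). Reduce: 2493 ≡ 18 (mod 55). Now have (18/55).
Factor out 2: 18 = 2·9. Since 55 ≡ 7 (mod 8), (2/55) = +1. Now have (9/55).
9 ≡ 1 (mod 4), so quadratic reciprocity gives (9/55) = (55/9). Reduce: 55 ≡ 1 (mod 9). Now have (1/9).
(1/9) = 1. Collecting the sign factors: 1.
Product: (1)·(1) = 1.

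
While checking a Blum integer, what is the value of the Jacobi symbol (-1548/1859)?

(-1548/1859)
  = -(1548/1859)    [1859 ≡ 3 mod 4 ⇒ (-1/1859) = -1]
  = -(387/1859)    [1859 ≡ 3 mod 8 ⇒ (2/1859)^2 = +1]
  = (1859/387)    [QR: both ≡ 3 mod 4, sign flips]
  = (311/387)    [1859 ≡ 311 mod 387]
  = -(387/311)    [QR: both ≡ 3 mod 4, sign flips]
  = -(76/311)    [387 ≡ 76 mod 311]
  = -(19/311)    [311 ≡ 7 mod 8 ⇒ (2/311)^2 = +1]
  = (311/19)    [QR: both ≡ 3 mod 4, sign flips]
  = (7/19)    [311 ≡ 7 mod 19]
  = -(19/7)    [QR: both ≡ 3 mod 4, sign flips]
  = -(5/7)    [19 ≡ 5 mod 7]
  = -(7/5)    [QR: 5 ≡ 1 mod 4, sign kept]
  = -(2/5)    [7 ≡ 2 mod 5]
  = (1/5)    [5 ≡ 5 mod 8 ⇒ (2/5) = -1]
  = 1    [(1/5) = 1]

1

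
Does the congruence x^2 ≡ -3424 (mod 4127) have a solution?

Reduce the numerator: -3424 ≡ 703 (mod 4127), so (-3424/4127) = (703/4127).
Both 703 ≡ 3 and 4127 ≡ 3 (mod 4), so reciprocity gives (703/4127) = -(4127/703). Reduce: 4127 ≡ 612 (mod 703). Now have -(612/703).
Factor out 2: 612 = 2^2·153. Since 703 ≡ 7 (mod 8), (2/703) = +1, and (2/703)^2 = +1. Now have -(153/703).
153 ≡ 1 (mod 4), so quadratic reciprocity gives (153/703) = (703/153). Reduce: 703 ≡ 91 (mod 153). Now have -(91/153).
153 ≡ 1 (mod 4), so quadratic reciprocity gives (91/153) = (153/91). Reduce: 153 ≡ 62 (mod 91). Now have -(62/91).
Factor out 2: 62 = 2·31. Since 91 ≡ 3 (mod 8), (2/91) = -1. Now have (31/91).
Both 31 ≡ 3 and 91 ≡ 3 (mod 4), so reciprocity gives (31/91) = -(91/31). Reduce: 91 ≡ 29 (mod 31). Now have -(29/31).
29 ≡ 1 (mod 4), so quadratic reciprocity gives (29/31) = (31/29). Reduce: 31 ≡ 2 (mod 29). Now have -(2/29).
Factor out 2: 2 = 2. Since 29 ≡ 5 (mod 8), (2/29) = -1. Now have (1/29).
(1/29) = 1. Collecting the sign factors: 1.
(-3424/4127) = 1, and 4127 is prime, so -3424 is a quadratic residue mod 4127.

yes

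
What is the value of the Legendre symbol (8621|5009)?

(8621|5009)
  = (3612|5009)    [8621 ≡ 3612 mod 5009]
  = (903|5009)    [5009 ≡ 1 mod 8 ⇒ (2|5009)^2 = +1]
  = (5009|903)    [QR: 5009 ≡ 1 mod 4, sign kept]
  = (494|903)    [5009 ≡ 494 mod 903]
  = (247|903)    [903 ≡ 7 mod 8 ⇒ (2|903) = +1]
  = -(903|247)    [QR: both ≡ 3 mod 4, sign flips]
  = -(162|247)    [903 ≡ 162 mod 247]
  = -(81|247)    [247 ≡ 7 mod 8 ⇒ (2|247) = +1]
  = -(247|81)    [QR: 81 ≡ 1 mod 4, sign kept]
  = -(4|81)    [247 ≡ 4 mod 81]
  = -(1|81)    [81 ≡ 1 mod 8 ⇒ (2|81)^2 = +1]
  = -1    [(1|81) = 1]

-1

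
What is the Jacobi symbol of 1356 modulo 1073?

Reduce the numerator: 1356 ≡ 283 (mod 1073), so (1356 / 1073) = (283 / 1073).
1073 ≡ 1 (mod 4), so quadratic reciprocity gives (283 / 1073) = (1073 / 283). Reduce: 1073 ≡ 224 (mod 283). Now have (224 / 283).
Factor out 2: 224 = 2^5·7. Since 283 ≡ 3 (mod 8), (2 / 283) = -1, and (2 / 283)^5 = -1. Now have -(7 / 283).
Both 7 ≡ 3 and 283 ≡ 3 (mod 4), so reciprocity gives (7 / 283) = -(283 / 7). Reduce: 283 ≡ 3 (mod 7). Now have (3 / 7).
Both 3 ≡ 3 and 7 ≡ 3 (mod 4), so reciprocity gives (3 / 7) = -(7 / 3). Reduce: 7 ≡ 1 (mod 3). Now have -(1 / 3).
(1 / 3) = 1. Collecting the sign factors: -1.

-1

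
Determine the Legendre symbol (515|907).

Both 515 ≡ 3 and 907 ≡ 3 (mod 4), so reciprocity gives (515|907) = -(907|515). Reduce: 907 ≡ 392 (mod 515). Now have -(392|515).
Factor out 2: 392 = 2^3·49. Since 515 ≡ 3 (mod 8), (2|515) = -1, and (2|515)^3 = -1. Now have (49|515).
49 ≡ 1 (mod 4), so quadratic reciprocity gives (49|515) = (515|49). Reduce: 515 ≡ 25 (mod 49). Now have (25|49).
25 ≡ 1 (mod 4), so quadratic reciprocity gives (25|49) = (49|25). Reduce: 49 ≡ 24 (mod 25). Now have (24|25).
Factor out 2: 24 = 2^3·3. Since 25 ≡ 1 (mod 8), (2|25) = +1, and (2|25)^3 = +1. Now have (3|25).
25 ≡ 1 (mod 4), so quadratic reciprocity gives (3|25) = (25|3). Reduce: 25 ≡ 1 (mod 3). Now have (1|3).
(1|3) = 1. Collecting the sign factors: 1.

1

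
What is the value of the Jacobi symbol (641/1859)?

1

(641/1859)
  = (1859/641)    [QR: 641 ≡ 1 mod 4, sign kept]
  = (577/641)    [1859 ≡ 577 mod 641]
  = (641/577)    [QR: 577 ≡ 1 mod 4, sign kept]
  = (64/577)    [641 ≡ 64 mod 577]
  = (1/577)    [577 ≡ 1 mod 8 ⇒ (2/577)^6 = +1]
  = 1    [(1/577) = 1]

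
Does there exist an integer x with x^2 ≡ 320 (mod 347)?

(320/347)
  = (5/347)    [347 ≡ 3 mod 8 ⇒ (2/347)^6 = +1]
  = (347/5)    [QR: 5 ≡ 1 mod 4, sign kept]
  = (2/5)    [347 ≡ 2 mod 5]
  = -(1/5)    [5 ≡ 5 mod 8 ⇒ (2/5) = -1]
  = -1    [(1/5) = 1]
(320/347) = -1, and 347 is prime, so 320 is not a quadratic residue mod 347.

no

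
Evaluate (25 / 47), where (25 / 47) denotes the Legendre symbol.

1

(25 / 47)
  = (47 / 25)    [QR: 25 ≡ 1 mod 4, sign kept]
  = (22 / 25)    [47 ≡ 22 mod 25]
  = (11 / 25)    [25 ≡ 1 mod 8 ⇒ (2 / 25) = +1]
  = (25 / 11)    [QR: 25 ≡ 1 mod 4, sign kept]
  = (3 / 11)    [25 ≡ 3 mod 11]
  = -(11 / 3)    [QR: both ≡ 3 mod 4, sign flips]
  = -(2 / 3)    [11 ≡ 2 mod 3]
  = (1 / 3)    [3 ≡ 3 mod 8 ⇒ (2 / 3) = -1]
  = 1    [(1 / 3) = 1]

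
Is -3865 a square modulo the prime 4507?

Reduce the numerator: -3865 ≡ 642 (mod 4507), so (-3865|4507) = (642|4507).
Factor out 2: 642 = 2·321. Since 4507 ≡ 3 (mod 8), (2|4507) = -1. Now have -(321|4507).
321 ≡ 1 (mod 4), so quadratic reciprocity gives (321|4507) = (4507|321). Reduce: 4507 ≡ 13 (mod 321). Now have -(13|321).
13 ≡ 1 (mod 4), so quadratic reciprocity gives (13|321) = (321|13). Reduce: 321 ≡ 9 (mod 13). Now have -(9|13).
9 ≡ 1 (mod 4), so quadratic reciprocity gives (9|13) = (13|9). Reduce: 13 ≡ 4 (mod 9). Now have -(4|9).
Factor out 2: 4 = 2^2. Since 9 ≡ 1 (mod 8), (2|9) = +1, and (2|9)^2 = +1. Now have -(1|9).
(1|9) = 1. Collecting the sign factors: -1.
The Legendre symbol is -1, so x^2 ≡ -3865 (mod 4507) has no solution.

no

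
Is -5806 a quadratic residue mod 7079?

(-5806/7079)
  = -(5806/7079)    [7079 ≡ 3 mod 4 ⇒ (-1/7079) = -1]
  = -(2903/7079)    [7079 ≡ 7 mod 8 ⇒ (2/7079) = +1]
  = (7079/2903)    [QR: both ≡ 3 mod 4, sign flips]
  = (1273/2903)    [7079 ≡ 1273 mod 2903]
  = (2903/1273)    [QR: 1273 ≡ 1 mod 4, sign kept]
  = (357/1273)    [2903 ≡ 357 mod 1273]
  = (1273/357)    [QR: 357 ≡ 1 mod 4, sign kept]
  = (202/357)    [1273 ≡ 202 mod 357]
  = -(101/357)    [357 ≡ 5 mod 8 ⇒ (2/357) = -1]
  = -(357/101)    [QR: 101 ≡ 1 mod 4, sign kept]
  = -(54/101)    [357 ≡ 54 mod 101]
  = (27/101)    [101 ≡ 5 mod 8 ⇒ (2/101) = -1]
  = (101/27)    [QR: 101 ≡ 1 mod 4, sign kept]
  = (20/27)    [101 ≡ 20 mod 27]
  = (5/27)    [27 ≡ 3 mod 8 ⇒ (2/27)^2 = +1]
  = (27/5)    [QR: 5 ≡ 1 mod 4, sign kept]
  = (2/5)    [27 ≡ 2 mod 5]
  = -(1/5)    [5 ≡ 5 mod 8 ⇒ (2/5) = -1]
  = -1    [(1/5) = 1]
The Legendre symbol is -1, so x^2 ≡ -5806 (mod 7079) has no solution.

no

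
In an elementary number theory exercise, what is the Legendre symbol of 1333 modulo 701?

1

(1333/701)
  = (632/701)    [1333 ≡ 632 mod 701]
  = -(79/701)    [701 ≡ 5 mod 8 ⇒ (2/701)^3 = -1]
  = -(701/79)    [QR: 701 ≡ 1 mod 4, sign kept]
  = -(69/79)    [701 ≡ 69 mod 79]
  = -(79/69)    [QR: 69 ≡ 1 mod 4, sign kept]
  = -(10/69)    [79 ≡ 10 mod 69]
  = (5/69)    [69 ≡ 5 mod 8 ⇒ (2/69) = -1]
  = (69/5)    [QR: 5 ≡ 1 mod 4, sign kept]
  = (4/5)    [69 ≡ 4 mod 5]
  = (1/5)    [5 ≡ 5 mod 8 ⇒ (2/5)^2 = +1]
  = 1    [(1/5) = 1]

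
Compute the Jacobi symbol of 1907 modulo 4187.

1

(1907|4187)
  = -(4187|1907)    [QR: both ≡ 3 mod 4, sign flips]
  = -(373|1907)    [4187 ≡ 373 mod 1907]
  = -(1907|373)    [QR: 373 ≡ 1 mod 4, sign kept]
  = -(42|373)    [1907 ≡ 42 mod 373]
  = (21|373)    [373 ≡ 5 mod 8 ⇒ (2|373) = -1]
  = (373|21)    [QR: 21 ≡ 1 mod 4, sign kept]
  = (16|21)    [373 ≡ 16 mod 21]
  = (1|21)    [21 ≡ 5 mod 8 ⇒ (2|21)^4 = +1]
  = 1    [(1|21) = 1]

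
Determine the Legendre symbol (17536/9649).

1

Reduce the numerator: 17536 ≡ 7887 (mod 9649), so (17536/9649) = (7887/9649).
9649 ≡ 1 (mod 4), so quadratic reciprocity gives (7887/9649) = (9649/7887). Reduce: 9649 ≡ 1762 (mod 7887). Now have (1762/7887).
Factor out 2: 1762 = 2·881. Since 7887 ≡ 7 (mod 8), (2/7887) = +1. Now have (881/7887).
881 ≡ 1 (mod 4), so quadratic reciprocity gives (881/7887) = (7887/881). Reduce: 7887 ≡ 839 (mod 881). Now have (839/881).
881 ≡ 1 (mod 4), so quadratic reciprocity gives (839/881) = (881/839). Reduce: 881 ≡ 42 (mod 839). Now have (42/839).
Factor out 2: 42 = 2·21. Since 839 ≡ 7 (mod 8), (2/839) = +1. Now have (21/839).
21 ≡ 1 (mod 4), so quadratic reciprocity gives (21/839) = (839/21). Reduce: 839 ≡ 20 (mod 21). Now have (20/21).
Factor out 2: 20 = 2^2·5. Since 21 ≡ 5 (mod 8), (2/21) = -1, and (2/21)^2 = +1. Now have (5/21).
5 ≡ 1 (mod 4), so quadratic reciprocity gives (5/21) = (21/5). Reduce: 21 ≡ 1 (mod 5). Now have (1/5).
(1/5) = 1. Collecting the sign factors: 1.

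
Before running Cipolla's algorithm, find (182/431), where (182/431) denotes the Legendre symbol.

Factor out 2: 182 = 2·91. Since 431 ≡ 7 (mod 8), (2/431) = +1. Now have (91/431).
Both 91 ≡ 3 and 431 ≡ 3 (mod 4), so reciprocity gives (91/431) = -(431/91). Reduce: 431 ≡ 67 (mod 91). Now have -(67/91).
Both 67 ≡ 3 and 91 ≡ 3 (mod 4), so reciprocity gives (67/91) = -(91/67). Reduce: 91 ≡ 24 (mod 67). Now have (24/67).
Factor out 2: 24 = 2^3·3. Since 67 ≡ 3 (mod 8), (2/67) = -1, and (2/67)^3 = -1. Now have -(3/67).
Both 3 ≡ 3 and 67 ≡ 3 (mod 4), so reciprocity gives (3/67) = -(67/3). Reduce: 67 ≡ 1 (mod 3). Now have (1/3).
(1/3) = 1. Collecting the sign factors: 1.

1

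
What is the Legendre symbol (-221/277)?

-1

Reduce the numerator: -221 ≡ 56 (mod 277), so (-221/277) = (56/277).
Factor out 2: 56 = 2^3·7. Since 277 ≡ 5 (mod 8), (2/277) = -1, and (2/277)^3 = -1. Now have -(7/277).
277 ≡ 1 (mod 4), so quadratic reciprocity gives (7/277) = (277/7). Reduce: 277 ≡ 4 (mod 7). Now have -(4/7).
Factor out 2: 4 = 2^2. Since 7 ≡ 7 (mod 8), (2/7) = +1, and (2/7)^2 = +1. Now have -(1/7).
(1/7) = 1. Collecting the sign factors: -1.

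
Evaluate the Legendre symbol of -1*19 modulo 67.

-1

By multiplicativity, (-1·19/67) = (-1/67)·(19/67).
First factor (-1/67):
(-1/67)
  = -(1/67)    [67 ≡ 3 mod 4 ⇒ (-1/67) = -1]
  = -1    [(1/67) = 1]
Second factor (19/67):
(19/67)
  = -(67/19)    [QR: both ≡ 3 mod 4, sign flips]
  = -(10/19)    [67 ≡ 10 mod 19]
  = (5/19)    [19 ≡ 3 mod 8 ⇒ (2/19) = -1]
  = (19/5)    [QR: 5 ≡ 1 mod 4, sign kept]
  = (4/5)    [19 ≡ 4 mod 5]
  = (1/5)    [5 ≡ 5 mod 8 ⇒ (2/5)^2 = +1]
  = 1    [(1/5) = 1]
Product: (-1)·(1) = -1.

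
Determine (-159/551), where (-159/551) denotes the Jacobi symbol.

1

(-159/551)
  = -(159/551)    [551 ≡ 3 mod 4 ⇒ (-1/551) = -1]
  = (551/159)    [QR: both ≡ 3 mod 4, sign flips]
  = (74/159)    [551 ≡ 74 mod 159]
  = (37/159)    [159 ≡ 7 mod 8 ⇒ (2/159) = +1]
  = (159/37)    [QR: 37 ≡ 1 mod 4, sign kept]
  = (11/37)    [159 ≡ 11 mod 37]
  = (37/11)    [QR: 37 ≡ 1 mod 4, sign kept]
  = (4/11)    [37 ≡ 4 mod 11]
  = (1/11)    [11 ≡ 3 mod 8 ⇒ (2/11)^2 = +1]
  = 1    [(1/11) = 1]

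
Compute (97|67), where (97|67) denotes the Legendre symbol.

Reduce the numerator: 97 ≡ 30 (mod 67), so (97|67) = (30|67).
Factor out 2: 30 = 2·15. Since 67 ≡ 3 (mod 8), (2|67) = -1. Now have -(15|67).
Both 15 ≡ 3 and 67 ≡ 3 (mod 4), so reciprocity gives (15|67) = -(67|15). Reduce: 67 ≡ 7 (mod 15). Now have (7|15).
Both 7 ≡ 3 and 15 ≡ 3 (mod 4), so reciprocity gives (7|15) = -(15|7). Reduce: 15 ≡ 1 (mod 7). Now have -(1|7).
(1|7) = 1. Collecting the sign factors: -1.

-1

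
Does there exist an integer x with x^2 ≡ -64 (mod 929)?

yes

(-64|929)
  = (64|929)    [929 ≡ 1 mod 4 ⇒ (-1|929) = +1]
  = (1|929)    [929 ≡ 1 mod 8 ⇒ (2|929)^6 = +1]
  = 1    [(1|929) = 1]
The Legendre symbol is 1, so x^2 ≡ -64 (mod 929) has solution.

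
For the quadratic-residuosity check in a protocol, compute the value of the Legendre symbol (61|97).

61 ≡ 1 (mod 4), so quadratic reciprocity gives (61|97) = (97|61). Reduce: 97 ≡ 36 (mod 61). Now have (36|61).
Factor out 2: 36 = 2^2·9. Since 61 ≡ 5 (mod 8), (2|61) = -1, and (2|61)^2 = +1. Now have (9|61).
9 ≡ 1 (mod 4), so quadratic reciprocity gives (9|61) = (61|9). Reduce: 61 ≡ 7 (mod 9). Now have (7|9).
9 ≡ 1 (mod 4), so quadratic reciprocity gives (7|9) = (9|7). Reduce: 9 ≡ 2 (mod 7). Now have (2|7).
Factor out 2: 2 = 2. Since 7 ≡ 7 (mod 8), (2|7) = +1. Now have (1|7).
(1|7) = 1. Collecting the sign factors: 1.

1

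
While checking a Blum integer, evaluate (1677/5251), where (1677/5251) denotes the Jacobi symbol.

1677 ≡ 1 (mod 4), so quadratic reciprocity gives (1677/5251) = (5251/1677). Reduce: 5251 ≡ 220 (mod 1677). Now have (220/1677).
Factor out 2: 220 = 2^2·55. Since 1677 ≡ 5 (mod 8), (2/1677) = -1, and (2/1677)^2 = +1. Now have (55/1677).
1677 ≡ 1 (mod 4), so quadratic reciprocity gives (55/1677) = (1677/55). Reduce: 1677 ≡ 27 (mod 55). Now have (27/55).
Both 27 ≡ 3 and 55 ≡ 3 (mod 4), so reciprocity gives (27/55) = -(55/27). Reduce: 55 ≡ 1 (mod 27). Now have -(1/27).
(1/27) = 1. Collecting the sign factors: -1.

-1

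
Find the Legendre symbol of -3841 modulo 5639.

-1

(-3841/5639)
  = (1798/5639)    [-3841 ≡ 1798 mod 5639]
  = (899/5639)    [5639 ≡ 7 mod 8 ⇒ (2/5639) = +1]
  = -(5639/899)    [QR: both ≡ 3 mod 4, sign flips]
  = -(245/899)    [5639 ≡ 245 mod 899]
  = -(899/245)    [QR: 245 ≡ 1 mod 4, sign kept]
  = -(164/245)    [899 ≡ 164 mod 245]
  = -(41/245)    [245 ≡ 5 mod 8 ⇒ (2/245)^2 = +1]
  = -(245/41)    [QR: 41 ≡ 1 mod 4, sign kept]
  = -(40/41)    [245 ≡ 40 mod 41]
  = -(5/41)    [41 ≡ 1 mod 8 ⇒ (2/41)^3 = +1]
  = -(41/5)    [QR: 5 ≡ 1 mod 4, sign kept]
  = -(1/5)    [41 ≡ 1 mod 5]
  = -1    [(1/5) = 1]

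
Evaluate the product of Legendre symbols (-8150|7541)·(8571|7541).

-1

By multiplicativity, (-8150·8571|7541) = (-8150|7541)·(8571|7541).
First factor (-8150|7541):
(-8150|7541)
  = (8150|7541)    [7541 ≡ 1 mod 4 ⇒ (-1|7541) = +1]
  = (609|7541)    [8150 ≡ 609 mod 7541]
  = (7541|609)    [QR: 609 ≡ 1 mod 4, sign kept]
  = (233|609)    [7541 ≡ 233 mod 609]
  = (609|233)    [QR: 233 ≡ 1 mod 4, sign kept]
  = (143|233)    [609 ≡ 143 mod 233]
  = (233|143)    [QR: 233 ≡ 1 mod 4, sign kept]
  = (90|143)    [233 ≡ 90 mod 143]
  = (45|143)    [143 ≡ 7 mod 8 ⇒ (2|143) = +1]
  = (143|45)    [QR: 45 ≡ 1 mod 4, sign kept]
  = (8|45)    [143 ≡ 8 mod 45]
  = -(1|45)    [45 ≡ 5 mod 8 ⇒ (2|45)^3 = -1]
  = -1    [(1|45) = 1]
Second factor (8571|7541):
(8571|7541)
  = (1030|7541)    [8571 ≡ 1030 mod 7541]
  = -(515|7541)    [7541 ≡ 5 mod 8 ⇒ (2|7541) = -1]
  = -(7541|515)    [QR: 7541 ≡ 1 mod 4, sign kept]
  = -(331|515)    [7541 ≡ 331 mod 515]
  = (515|331)    [QR: both ≡ 3 mod 4, sign flips]
  = (184|331)    [515 ≡ 184 mod 331]
  = -(23|331)    [331 ≡ 3 mod 8 ⇒ (2|331)^3 = -1]
  = (331|23)    [QR: both ≡ 3 mod 4, sign flips]
  = (9|23)    [331 ≡ 9 mod 23]
  = (23|9)    [QR: 9 ≡ 1 mod 4, sign kept]
  = (5|9)    [23 ≡ 5 mod 9]
  = (9|5)    [QR: 5 ≡ 1 mod 4, sign kept]
  = (4|5)    [9 ≡ 4 mod 5]
  = (1|5)    [5 ≡ 5 mod 8 ⇒ (2|5)^2 = +1]
  = 1    [(1|5) = 1]
Product: (-1)·(1) = -1.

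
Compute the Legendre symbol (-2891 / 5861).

(-2891 / 5861)
  = (2891 / 5861)    [5861 ≡ 1 mod 4 ⇒ (-1 / 5861) = +1]
  = (5861 / 2891)    [QR: 5861 ≡ 1 mod 4, sign kept]
  = (79 / 2891)    [5861 ≡ 79 mod 2891]
  = -(2891 / 79)    [QR: both ≡ 3 mod 4, sign flips]
  = -(47 / 79)    [2891 ≡ 47 mod 79]
  = (79 / 47)    [QR: both ≡ 3 mod 4, sign flips]
  = (32 / 47)    [79 ≡ 32 mod 47]
  = (1 / 47)    [47 ≡ 7 mod 8 ⇒ (2 / 47)^5 = +1]
  = 1    [(1 / 47) = 1]

1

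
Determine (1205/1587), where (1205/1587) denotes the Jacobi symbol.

(1205/1587)
  = (1587/1205)    [QR: 1205 ≡ 1 mod 4, sign kept]
  = (382/1205)    [1587 ≡ 382 mod 1205]
  = -(191/1205)    [1205 ≡ 5 mod 8 ⇒ (2/1205) = -1]
  = -(1205/191)    [QR: 1205 ≡ 1 mod 4, sign kept]
  = -(59/191)    [1205 ≡ 59 mod 191]
  = (191/59)    [QR: both ≡ 3 mod 4, sign flips]
  = (14/59)    [191 ≡ 14 mod 59]
  = -(7/59)    [59 ≡ 3 mod 8 ⇒ (2/59) = -1]
  = (59/7)    [QR: both ≡ 3 mod 4, sign flips]
  = (3/7)    [59 ≡ 3 mod 7]
  = -(7/3)    [QR: both ≡ 3 mod 4, sign flips]
  = -(1/3)    [7 ≡ 1 mod 3]
  = -1    [(1/3) = 1]

-1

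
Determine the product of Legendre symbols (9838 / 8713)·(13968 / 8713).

By multiplicativity, (9838·13968 / 8713) = (9838 / 8713)·(13968 / 8713).
First factor (9838 / 8713):
Reduce the numerator: 9838 ≡ 1125 (mod 8713), so (9838 / 8713) = (1125 / 8713).
1125 ≡ 1 (mod 4), so quadratic reciprocity gives (1125 / 8713) = (8713 / 1125). Reduce: 8713 ≡ 838 (mod 1125). Now have (838 / 1125).
Factor out 2: 838 = 2·419. Since 1125 ≡ 5 (mod 8), (2 / 1125) = -1. Now have -(419 / 1125).
1125 ≡ 1 (mod 4), so quadratic reciprocity gives (419 / 1125) = (1125 / 419). Reduce: 1125 ≡ 287 (mod 419). Now have -(287 / 419).
Both 287 ≡ 3 and 419 ≡ 3 (mod 4), so reciprocity gives (287 / 419) = -(419 / 287). Reduce: 419 ≡ 132 (mod 287). Now have (132 / 287).
Factor out 2: 132 = 2^2·33. Since 287 ≡ 7 (mod 8), (2 / 287) = +1, and (2 / 287)^2 = +1. Now have (33 / 287).
33 ≡ 1 (mod 4), so quadratic reciprocity gives (33 / 287) = (287 / 33). Reduce: 287 ≡ 23 (mod 33). Now have (23 / 33).
33 ≡ 1 (mod 4), so quadratic reciprocity gives (23 / 33) = (33 / 23). Reduce: 33 ≡ 10 (mod 23). Now have (10 / 23).
Factor out 2: 10 = 2·5. Since 23 ≡ 7 (mod 8), (2 / 23) = +1. Now have (5 / 23).
5 ≡ 1 (mod 4), so quadratic reciprocity gives (5 / 23) = (23 / 5). Reduce: 23 ≡ 3 (mod 5). Now have (3 / 5).
5 ≡ 1 (mod 4), so quadratic reciprocity gives (3 / 5) = (5 / 3). Reduce: 5 ≡ 2 (mod 3). Now have (2 / 3).
Factor out 2: 2 = 2. Since 3 ≡ 3 (mod 8), (2 / 3) = -1. Now have -(1 / 3).
(1 / 3) = 1. Collecting the sign factors: -1.
Second factor (13968 / 8713):
Reduce the numerator: 13968 ≡ 5255 (mod 8713), so (13968 / 8713) = (5255 / 8713).
8713 ≡ 1 (mod 4), so quadratic reciprocity gives (5255 / 8713) = (8713 / 5255). Reduce: 8713 ≡ 3458 (mod 5255). Now have (3458 / 5255).
Factor out 2: 3458 = 2·1729. Since 5255 ≡ 7 (mod 8), (2 / 5255) = +1. Now have (1729 / 5255).
1729 ≡ 1 (mod 4), so quadratic reciprocity gives (1729 / 5255) = (5255 / 1729). Reduce: 5255 ≡ 68 (mod 1729). Now have (68 / 1729).
Factor out 2: 68 = 2^2·17. Since 1729 ≡ 1 (mod 8), (2 / 1729) = +1, and (2 / 1729)^2 = +1. Now have (17 / 1729).
17 ≡ 1 (mod 4), so quadratic reciprocity gives (17 / 1729) = (1729 / 17). Reduce: 1729 ≡ 12 (mod 17). Now have (12 / 17).
Factor out 2: 12 = 2^2·3. Since 17 ≡ 1 (mod 8), (2 / 17) = +1, and (2 / 17)^2 = +1. Now have (3 / 17).
17 ≡ 1 (mod 4), so quadratic reciprocity gives (3 / 17) = (17 / 3). Reduce: 17 ≡ 2 (mod 3). Now have (2 / 3).
Factor out 2: 2 = 2. Since 3 ≡ 3 (mod 8), (2 / 3) = -1. Now have -(1 / 3).
(1 / 3) = 1. Collecting the sign factors: -1.
Product: (-1)·(-1) = 1.

1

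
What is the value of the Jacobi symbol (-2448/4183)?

-1

(-2448/4183)
  = (1735/4183)    [-2448 ≡ 1735 mod 4183]
  = -(4183/1735)    [QR: both ≡ 3 mod 4, sign flips]
  = -(713/1735)    [4183 ≡ 713 mod 1735]
  = -(1735/713)    [QR: 713 ≡ 1 mod 4, sign kept]
  = -(309/713)    [1735 ≡ 309 mod 713]
  = -(713/309)    [QR: 309 ≡ 1 mod 4, sign kept]
  = -(95/309)    [713 ≡ 95 mod 309]
  = -(309/95)    [QR: 309 ≡ 1 mod 4, sign kept]
  = -(24/95)    [309 ≡ 24 mod 95]
  = -(3/95)    [95 ≡ 7 mod 8 ⇒ (2/95)^3 = +1]
  = (95/3)    [QR: both ≡ 3 mod 4, sign flips]
  = (2/3)    [95 ≡ 2 mod 3]
  = -(1/3)    [3 ≡ 3 mod 8 ⇒ (2/3) = -1]
  = -1    [(1/3) = 1]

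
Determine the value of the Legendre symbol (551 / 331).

(551 / 331)
  = (220 / 331)    [551 ≡ 220 mod 331]
  = (55 / 331)    [331 ≡ 3 mod 8 ⇒ (2 / 331)^2 = +1]
  = -(331 / 55)    [QR: both ≡ 3 mod 4, sign flips]
  = -(1 / 55)    [331 ≡ 1 mod 55]
  = -1    [(1 / 55) = 1]

-1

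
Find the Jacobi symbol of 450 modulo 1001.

1

(450/1001)
  = (225/1001)    [1001 ≡ 1 mod 8 ⇒ (2/1001) = +1]
  = (1001/225)    [QR: 225 ≡ 1 mod 4, sign kept]
  = (101/225)    [1001 ≡ 101 mod 225]
  = (225/101)    [QR: 101 ≡ 1 mod 4, sign kept]
  = (23/101)    [225 ≡ 23 mod 101]
  = (101/23)    [QR: 101 ≡ 1 mod 4, sign kept]
  = (9/23)    [101 ≡ 9 mod 23]
  = (23/9)    [QR: 9 ≡ 1 mod 4, sign kept]
  = (5/9)    [23 ≡ 5 mod 9]
  = (9/5)    [QR: 5 ≡ 1 mod 4, sign kept]
  = (4/5)    [9 ≡ 4 mod 5]
  = (1/5)    [5 ≡ 5 mod 8 ⇒ (2/5)^2 = +1]
  = 1    [(1/5) = 1]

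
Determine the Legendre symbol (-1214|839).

-1

(-1214|839)
  = (464|839)    [-1214 ≡ 464 mod 839]
  = (29|839)    [839 ≡ 7 mod 8 ⇒ (2|839)^4 = +1]
  = (839|29)    [QR: 29 ≡ 1 mod 4, sign kept]
  = (27|29)    [839 ≡ 27 mod 29]
  = (29|27)    [QR: 29 ≡ 1 mod 4, sign kept]
  = (2|27)    [29 ≡ 2 mod 27]
  = -(1|27)    [27 ≡ 3 mod 8 ⇒ (2|27) = -1]
  = -1    [(1|27) = 1]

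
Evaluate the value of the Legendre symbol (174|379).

-1

(174|379)
  = -(87|379)    [379 ≡ 3 mod 8 ⇒ (2|379) = -1]
  = (379|87)    [QR: both ≡ 3 mod 4, sign flips]
  = (31|87)    [379 ≡ 31 mod 87]
  = -(87|31)    [QR: both ≡ 3 mod 4, sign flips]
  = -(25|31)    [87 ≡ 25 mod 31]
  = -(31|25)    [QR: 25 ≡ 1 mod 4, sign kept]
  = -(6|25)    [31 ≡ 6 mod 25]
  = -(3|25)    [25 ≡ 1 mod 8 ⇒ (2|25) = +1]
  = -(25|3)    [QR: 25 ≡ 1 mod 4, sign kept]
  = -(1|3)    [25 ≡ 1 mod 3]
  = -1    [(1|3) = 1]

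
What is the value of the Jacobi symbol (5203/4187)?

(5203/4187)
  = (1016/4187)    [5203 ≡ 1016 mod 4187]
  = -(127/4187)    [4187 ≡ 3 mod 8 ⇒ (2/4187)^3 = -1]
  = (4187/127)    [QR: both ≡ 3 mod 4, sign flips]
  = (123/127)    [4187 ≡ 123 mod 127]
  = -(127/123)    [QR: both ≡ 3 mod 4, sign flips]
  = -(4/123)    [127 ≡ 4 mod 123]
  = -(1/123)    [123 ≡ 3 mod 8 ⇒ (2/123)^2 = +1]
  = -1    [(1/123) = 1]

-1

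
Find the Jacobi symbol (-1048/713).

1

(-1048/713)
  = (1048/713)    [713 ≡ 1 mod 4 ⇒ (-1/713) = +1]
  = (335/713)    [1048 ≡ 335 mod 713]
  = (713/335)    [QR: 713 ≡ 1 mod 4, sign kept]
  = (43/335)    [713 ≡ 43 mod 335]
  = -(335/43)    [QR: both ≡ 3 mod 4, sign flips]
  = -(34/43)    [335 ≡ 34 mod 43]
  = (17/43)    [43 ≡ 3 mod 8 ⇒ (2/43) = -1]
  = (43/17)    [QR: 17 ≡ 1 mod 4, sign kept]
  = (9/17)    [43 ≡ 9 mod 17]
  = (17/9)    [QR: 9 ≡ 1 mod 4, sign kept]
  = (8/9)    [17 ≡ 8 mod 9]
  = (1/9)    [9 ≡ 1 mod 8 ⇒ (2/9)^3 = +1]
  = 1    [(1/9) = 1]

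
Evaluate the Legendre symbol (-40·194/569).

-1

By multiplicativity, (-40·194/569) = (-40/569)·(194/569).
First factor (-40/569):
(-40/569)
  = (529/569)    [-40 ≡ 529 mod 569]
  = (569/529)    [QR: 529 ≡ 1 mod 4, sign kept]
  = (40/529)    [569 ≡ 40 mod 529]
  = (5/529)    [529 ≡ 1 mod 8 ⇒ (2/529)^3 = +1]
  = (529/5)    [QR: 5 ≡ 1 mod 4, sign kept]
  = (4/5)    [529 ≡ 4 mod 5]
  = (1/5)    [5 ≡ 5 mod 8 ⇒ (2/5)^2 = +1]
  = 1    [(1/5) = 1]
Second factor (194/569):
(194/569)
  = (97/569)    [569 ≡ 1 mod 8 ⇒ (2/569) = +1]
  = (569/97)    [QR: 97 ≡ 1 mod 4, sign kept]
  = (84/97)    [569 ≡ 84 mod 97]
  = (21/97)    [97 ≡ 1 mod 8 ⇒ (2/97)^2 = +1]
  = (97/21)    [QR: 21 ≡ 1 mod 4, sign kept]
  = (13/21)    [97 ≡ 13 mod 21]
  = (21/13)    [QR: 13 ≡ 1 mod 4, sign kept]
  = (8/13)    [21 ≡ 8 mod 13]
  = -(1/13)    [13 ≡ 5 mod 8 ⇒ (2/13)^3 = -1]
  = -1    [(1/13) = 1]
Product: (1)·(-1) = -1.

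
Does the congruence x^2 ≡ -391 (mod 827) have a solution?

(-391|827)
  = (436|827)    [-391 ≡ 436 mod 827]
  = (109|827)    [827 ≡ 3 mod 8 ⇒ (2|827)^2 = +1]
  = (827|109)    [QR: 109 ≡ 1 mod 4, sign kept]
  = (64|109)    [827 ≡ 64 mod 109]
  = (1|109)    [109 ≡ 5 mod 8 ⇒ (2|109)^6 = +1]
  = 1    [(1|109) = 1]
(-391|827) = 1, and 827 is prime, so -391 is a quadratic residue mod 827.

yes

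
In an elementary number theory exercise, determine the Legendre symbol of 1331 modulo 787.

1

(1331 / 787)
  = (544 / 787)    [1331 ≡ 544 mod 787]
  = -(17 / 787)    [787 ≡ 3 mod 8 ⇒ (2 / 787)^5 = -1]
  = -(787 / 17)    [QR: 17 ≡ 1 mod 4, sign kept]
  = -(5 / 17)    [787 ≡ 5 mod 17]
  = -(17 / 5)    [QR: 5 ≡ 1 mod 4, sign kept]
  = -(2 / 5)    [17 ≡ 2 mod 5]
  = (1 / 5)    [5 ≡ 5 mod 8 ⇒ (2 / 5) = -1]
  = 1    [(1 / 5) = 1]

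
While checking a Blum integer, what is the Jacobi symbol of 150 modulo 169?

Factor out 2: 150 = 2·75. Since 169 ≡ 1 (mod 8), (2 / 169) = +1. Now have (75 / 169).
169 ≡ 1 (mod 4), so quadratic reciprocity gives (75 / 169) = (169 / 75). Reduce: 169 ≡ 19 (mod 75). Now have (19 / 75).
Both 19 ≡ 3 and 75 ≡ 3 (mod 4), so reciprocity gives (19 / 75) = -(75 / 19). Reduce: 75 ≡ 18 (mod 19). Now have -(18 / 19).
Factor out 2: 18 = 2·9. Since 19 ≡ 3 (mod 8), (2 / 19) = -1. Now have (9 / 19).
9 ≡ 1 (mod 4), so quadratic reciprocity gives (9 / 19) = (19 / 9). Reduce: 19 ≡ 1 (mod 9). Now have (1 / 9).
(1 / 9) = 1. Collecting the sign factors: 1.

1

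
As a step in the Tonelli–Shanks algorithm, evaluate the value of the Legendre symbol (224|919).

Factor out 2: 224 = 2^5·7. Since 919 ≡ 7 (mod 8), (2|919) = +1, and (2|919)^5 = +1. Now have (7|919).
Both 7 ≡ 3 and 919 ≡ 3 (mod 4), so reciprocity gives (7|919) = -(919|7). Reduce: 919 ≡ 2 (mod 7). Now have -(2|7).
Factor out 2: 2 = 2. Since 7 ≡ 7 (mod 8), (2|7) = +1. Now have -(1|7).
(1|7) = 1. Collecting the sign factors: -1.

-1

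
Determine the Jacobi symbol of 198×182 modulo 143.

0

By multiplicativity, (198·182/143) = (198/143)·(182/143).
First factor (198/143):
(198/143)
  = (55/143)    [198 ≡ 55 mod 143]
  = -(143/55)    [QR: both ≡ 3 mod 4, sign flips]
  = -(33/55)    [143 ≡ 33 mod 55]
  = -(55/33)    [QR: 33 ≡ 1 mod 4, sign kept]
  = -(22/33)    [55 ≡ 22 mod 33]
  = -(11/33)    [33 ≡ 1 mod 8 ⇒ (2/33) = +1]
  = -(33/11)    [QR: 33 ≡ 1 mod 4, sign kept]
  = -(0/11)    [33 ≡ 0 mod 11]
  = 0    [numerator 0, gcd > 1]
Second factor (182/143):
(182/143)
  = (39/143)    [182 ≡ 39 mod 143]
  = -(143/39)    [QR: both ≡ 3 mod 4, sign flips]
  = -(26/39)    [143 ≡ 26 mod 39]
  = -(13/39)    [39 ≡ 7 mod 8 ⇒ (2/39) = +1]
  = -(39/13)    [QR: 13 ≡ 1 mod 4, sign kept]
  = -(0/13)    [39 ≡ 0 mod 13]
  = 0    [numerator 0, gcd > 1]
Product: (0)·(0) = 0.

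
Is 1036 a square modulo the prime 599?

(1036|599)
  = (437|599)    [1036 ≡ 437 mod 599]
  = (599|437)    [QR: 437 ≡ 1 mod 4, sign kept]
  = (162|437)    [599 ≡ 162 mod 437]
  = -(81|437)    [437 ≡ 5 mod 8 ⇒ (2|437) = -1]
  = -(437|81)    [QR: 81 ≡ 1 mod 4, sign kept]
  = -(32|81)    [437 ≡ 32 mod 81]
  = -(1|81)    [81 ≡ 1 mod 8 ⇒ (2|81)^5 = +1]
  = -1    [(1|81) = 1]
The Legendre symbol is -1, so x^2 ≡ 1036 (mod 599) has no solution.

no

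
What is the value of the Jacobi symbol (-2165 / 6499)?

Reduce the numerator: -2165 ≡ 4334 (mod 6499), so (-2165 / 6499) = (4334 / 6499).
Factor out 2: 4334 = 2·2167. Since 6499 ≡ 3 (mod 8), (2 / 6499) = -1. Now have -(2167 / 6499).
Both 2167 ≡ 3 and 6499 ≡ 3 (mod 4), so reciprocity gives (2167 / 6499) = -(6499 / 2167). Reduce: 6499 ≡ 2165 (mod 2167). Now have (2165 / 2167).
2165 ≡ 1 (mod 4), so quadratic reciprocity gives (2165 / 2167) = (2167 / 2165). Reduce: 2167 ≡ 2 (mod 2165). Now have (2 / 2165).
Factor out 2: 2 = 2. Since 2165 ≡ 5 (mod 8), (2 / 2165) = -1. Now have -(1 / 2165).
(1 / 2165) = 1. Collecting the sign factors: -1.

-1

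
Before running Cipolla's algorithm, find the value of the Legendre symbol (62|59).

1

Reduce the numerator: 62 ≡ 3 (mod 59), so (62|59) = (3|59).
Both 3 ≡ 3 and 59 ≡ 3 (mod 4), so reciprocity gives (3|59) = -(59|3). Reduce: 59 ≡ 2 (mod 3). Now have -(2|3).
Factor out 2: 2 = 2. Since 3 ≡ 3 (mod 8), (2|3) = -1. Now have (1|3).
(1|3) = 1. Collecting the sign factors: 1.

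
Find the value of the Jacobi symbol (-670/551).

Reduce the numerator: -670 ≡ 432 (mod 551), so (-670/551) = (432/551).
Factor out 2: 432 = 2^4·27. Since 551 ≡ 7 (mod 8), (2/551) = +1, and (2/551)^4 = +1. Now have (27/551).
Both 27 ≡ 3 and 551 ≡ 3 (mod 4), so reciprocity gives (27/551) = -(551/27). Reduce: 551 ≡ 11 (mod 27). Now have -(11/27).
Both 11 ≡ 3 and 27 ≡ 3 (mod 4), so reciprocity gives (11/27) = -(27/11). Reduce: 27 ≡ 5 (mod 11). Now have (5/11).
5 ≡ 1 (mod 4), so quadratic reciprocity gives (5/11) = (11/5). Reduce: 11 ≡ 1 (mod 5). Now have (1/5).
(1/5) = 1. Collecting the sign factors: 1.

1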